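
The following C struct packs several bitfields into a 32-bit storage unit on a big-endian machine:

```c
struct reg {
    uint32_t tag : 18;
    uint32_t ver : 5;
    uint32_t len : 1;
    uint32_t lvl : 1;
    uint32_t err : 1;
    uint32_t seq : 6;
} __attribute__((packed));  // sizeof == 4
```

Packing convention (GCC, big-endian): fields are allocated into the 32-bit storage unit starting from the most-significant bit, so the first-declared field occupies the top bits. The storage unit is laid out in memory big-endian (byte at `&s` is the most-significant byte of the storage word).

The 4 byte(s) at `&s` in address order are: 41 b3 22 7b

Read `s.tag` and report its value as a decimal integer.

67276

[0]=0x41 [1]=0xb3 [2]=0x22 [3]=0x7b (big-endian) → word 0x41b3227b
tag [14+:18] = (word>>14) & 0x3ffff = 67276  ←
ver [9+:5] = (word>>9) & 0x1f = 17
len [8+:1] = (word>>8) & 0x1 = 0
lvl [7+:1] = (word>>7) & 0x1 = 0
err [6+:1] = (word>>6) & 0x1 = 1
seq [0+:6] = (word>>0) & 0x3f = 59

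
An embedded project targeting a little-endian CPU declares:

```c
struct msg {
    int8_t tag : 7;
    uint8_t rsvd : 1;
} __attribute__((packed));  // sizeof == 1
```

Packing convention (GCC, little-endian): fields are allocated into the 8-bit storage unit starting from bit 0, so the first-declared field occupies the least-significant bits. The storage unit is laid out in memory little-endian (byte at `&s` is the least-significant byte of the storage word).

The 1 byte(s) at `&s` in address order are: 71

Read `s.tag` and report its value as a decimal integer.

-15

[0]=0x71 (little-endian) → word 0x71
tag [0+:7] = (word>>0) & 0x7f = 113  ←
rsvd [7+:1] = (word>>7) & 0x1 = 0
tag signed 7b, MSB=1: 113 - 128 = -15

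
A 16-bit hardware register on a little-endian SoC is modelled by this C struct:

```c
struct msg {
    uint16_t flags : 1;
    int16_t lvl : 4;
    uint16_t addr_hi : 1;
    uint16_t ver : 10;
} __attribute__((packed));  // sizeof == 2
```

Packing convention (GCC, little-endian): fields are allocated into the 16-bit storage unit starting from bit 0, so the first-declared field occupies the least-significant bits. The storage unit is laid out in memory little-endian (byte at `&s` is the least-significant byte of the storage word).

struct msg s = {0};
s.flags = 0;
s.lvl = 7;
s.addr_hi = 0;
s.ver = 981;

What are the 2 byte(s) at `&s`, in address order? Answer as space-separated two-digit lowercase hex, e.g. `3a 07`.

[0+:1] flags=0 & 0x1 = 0x0; word=0x0000
[1+:4] lvl=7 & 0xf = 0x7; word=0x000e
[5+:1] addr_hi=0 & 0x1 = 0x0; word=0x000e
[6+:10] ver=981 & 0x3ff = 0x3d5; word=0xf54e
word = 0xf54e → little-endian bytes:
  [0]=0x4e  [1]=0xf5

4e f5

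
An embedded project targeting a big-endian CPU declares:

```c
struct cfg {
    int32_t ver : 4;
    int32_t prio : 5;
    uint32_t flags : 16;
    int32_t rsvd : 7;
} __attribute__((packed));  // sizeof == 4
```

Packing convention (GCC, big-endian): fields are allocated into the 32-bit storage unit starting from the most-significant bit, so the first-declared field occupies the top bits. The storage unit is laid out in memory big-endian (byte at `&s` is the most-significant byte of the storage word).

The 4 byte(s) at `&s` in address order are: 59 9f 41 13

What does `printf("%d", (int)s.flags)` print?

16002

[0]=0x59 [1]=0x9f [2]=0x41 [3]=0x13 (big-endian) → word 0x599f4113
ver:4 @ bit 28 → (0x599f4113>>28)&0xf = 0x5
prio:5 @ bit 23 → (0x599f4113>>23)&0x1f = 0x13
flags:16 @ bit 7 → (0x599f4113>>7)&0xffff = 0x3e82  ←
rsvd:7 @ bit 0 → (0x599f4113>>0)&0x7f = 0x13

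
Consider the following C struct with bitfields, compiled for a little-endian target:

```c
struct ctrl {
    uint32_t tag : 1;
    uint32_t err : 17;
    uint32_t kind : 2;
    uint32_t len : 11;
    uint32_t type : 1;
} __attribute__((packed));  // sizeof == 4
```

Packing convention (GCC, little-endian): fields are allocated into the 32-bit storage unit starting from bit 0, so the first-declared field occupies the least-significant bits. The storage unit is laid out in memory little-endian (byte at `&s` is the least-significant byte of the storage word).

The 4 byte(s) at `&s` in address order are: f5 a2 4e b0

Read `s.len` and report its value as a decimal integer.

772

[0]=0xf5 [1]=0xa2 [2]=0x4e [3]=0xb0 (little-endian) → word 0xb04ea2f5
tag:1 @ bit 0 → (0xb04ea2f5>>0)&0x1 = 0x1
err:17 @ bit 1 → (0xb04ea2f5>>1)&0x1ffff = 0x1517a
kind:2 @ bit 18 → (0xb04ea2f5>>18)&0x3 = 0x3
len:11 @ bit 20 → (0xb04ea2f5>>20)&0x7ff = 0x304  ←
type:1 @ bit 31 → (0xb04ea2f5>>31)&0x1 = 0x1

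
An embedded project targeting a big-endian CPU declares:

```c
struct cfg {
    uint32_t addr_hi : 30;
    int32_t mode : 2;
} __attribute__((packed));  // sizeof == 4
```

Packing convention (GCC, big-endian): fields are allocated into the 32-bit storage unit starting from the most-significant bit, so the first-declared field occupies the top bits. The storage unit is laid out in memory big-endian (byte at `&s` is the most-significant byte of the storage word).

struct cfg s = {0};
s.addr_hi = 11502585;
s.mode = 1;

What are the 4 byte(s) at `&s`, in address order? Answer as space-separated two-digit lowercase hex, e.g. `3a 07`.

addr_hi:30 = 11502585 → 0xaf83f9 << 2 → word 0x02be0fe4
mode:2 = 1 → 0x1 << 0 → word 0x02be0fe5
word = 0x02be0fe5 → big-endian bytes:
  [0]=0x02  [1]=0xbe  [2]=0x0f  [3]=0xe5

02 be 0f e5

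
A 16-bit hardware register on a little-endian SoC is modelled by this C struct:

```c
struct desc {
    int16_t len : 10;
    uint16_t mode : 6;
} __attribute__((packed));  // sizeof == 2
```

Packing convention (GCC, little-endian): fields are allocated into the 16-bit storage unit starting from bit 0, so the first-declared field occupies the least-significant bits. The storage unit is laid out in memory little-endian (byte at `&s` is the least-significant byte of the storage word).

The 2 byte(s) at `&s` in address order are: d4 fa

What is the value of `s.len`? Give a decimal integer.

-300

[0]=0xd4 [1]=0xfa (little-endian) → word 0xfad4
len [0+:10] = (word>>0) & 0x3ff = 724  ←
mode [10+:6] = (word>>10) & 0x3f = 62
len signed 10b, MSB=1: 724 - 1024 = -300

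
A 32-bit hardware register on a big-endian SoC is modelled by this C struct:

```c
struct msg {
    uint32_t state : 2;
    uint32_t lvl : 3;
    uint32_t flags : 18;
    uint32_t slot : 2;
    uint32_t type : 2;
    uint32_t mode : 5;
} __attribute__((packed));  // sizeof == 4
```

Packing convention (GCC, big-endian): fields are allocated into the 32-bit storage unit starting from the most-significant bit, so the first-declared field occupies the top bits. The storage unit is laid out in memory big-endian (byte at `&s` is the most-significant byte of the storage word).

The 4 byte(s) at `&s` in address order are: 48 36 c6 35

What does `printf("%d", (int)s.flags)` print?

[0]=0x48 [1]=0x36 [2]=0xc6 [3]=0x35 (big-endian) → word 0x4836c635
state:2 @ bit 30 → (0x4836c635>>30)&0x3 = 0x1
lvl:3 @ bit 27 → (0x4836c635>>27)&0x7 = 0x1
flags:18 @ bit 9 → (0x4836c635>>9)&0x3ffff = 0x1b63  ←
slot:2 @ bit 7 → (0x4836c635>>7)&0x3 = 0x0
type:2 @ bit 5 → (0x4836c635>>5)&0x3 = 0x1
mode:5 @ bit 0 → (0x4836c635>>0)&0x1f = 0x15

7011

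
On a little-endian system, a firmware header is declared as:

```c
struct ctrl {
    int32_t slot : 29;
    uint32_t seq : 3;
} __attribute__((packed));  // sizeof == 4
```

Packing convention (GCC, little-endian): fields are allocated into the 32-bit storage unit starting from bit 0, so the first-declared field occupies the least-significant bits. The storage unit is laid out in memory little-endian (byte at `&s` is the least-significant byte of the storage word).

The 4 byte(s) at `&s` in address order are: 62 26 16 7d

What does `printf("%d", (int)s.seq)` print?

3

[0]=0x62 [1]=0x26 [2]=0x16 [3]=0x7d (little-endian) → word 0x7d162662
slot:29 @ bit 0 → (0x7d162662>>0)&0x1fffffff = 0x1d162662
seq:3 @ bit 29 → (0x7d162662>>29)&0x7 = 0x3  ←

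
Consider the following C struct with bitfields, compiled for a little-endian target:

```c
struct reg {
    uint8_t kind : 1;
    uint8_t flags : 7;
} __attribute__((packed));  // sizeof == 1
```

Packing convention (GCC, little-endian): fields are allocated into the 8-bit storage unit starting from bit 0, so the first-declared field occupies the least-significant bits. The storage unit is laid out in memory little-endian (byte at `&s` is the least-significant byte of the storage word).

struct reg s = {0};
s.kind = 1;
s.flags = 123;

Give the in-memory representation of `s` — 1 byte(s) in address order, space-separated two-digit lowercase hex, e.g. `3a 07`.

f7

[0+:1] kind=1 & 0x1 = 0x1; word=0x01
[1+:7] flags=123 & 0x7f = 0x7b; word=0xf7
word = 0xf7 → little-endian bytes:
  [0]=0xf7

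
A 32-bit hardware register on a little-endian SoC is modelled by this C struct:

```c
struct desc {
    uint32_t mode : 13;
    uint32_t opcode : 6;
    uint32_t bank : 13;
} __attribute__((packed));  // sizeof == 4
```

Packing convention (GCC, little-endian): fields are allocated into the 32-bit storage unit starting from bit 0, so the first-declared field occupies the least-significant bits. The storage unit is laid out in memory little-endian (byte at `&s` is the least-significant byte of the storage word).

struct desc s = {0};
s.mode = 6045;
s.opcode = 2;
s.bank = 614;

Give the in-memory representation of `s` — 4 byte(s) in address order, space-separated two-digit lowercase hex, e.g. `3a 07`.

9d 57 30 13

mode (13b) val=6045 bits=0x179d at bit 0: 0x0000179d
opcode (6b) val=2 bits=0x2 at bit 13: 0x0000579d
bank (13b) val=614 bits=0x266 at bit 19: 0x1330579d
word = 0x1330579d → little-endian bytes:
  [0]=0x9d  [1]=0x57  [2]=0x30  [3]=0x13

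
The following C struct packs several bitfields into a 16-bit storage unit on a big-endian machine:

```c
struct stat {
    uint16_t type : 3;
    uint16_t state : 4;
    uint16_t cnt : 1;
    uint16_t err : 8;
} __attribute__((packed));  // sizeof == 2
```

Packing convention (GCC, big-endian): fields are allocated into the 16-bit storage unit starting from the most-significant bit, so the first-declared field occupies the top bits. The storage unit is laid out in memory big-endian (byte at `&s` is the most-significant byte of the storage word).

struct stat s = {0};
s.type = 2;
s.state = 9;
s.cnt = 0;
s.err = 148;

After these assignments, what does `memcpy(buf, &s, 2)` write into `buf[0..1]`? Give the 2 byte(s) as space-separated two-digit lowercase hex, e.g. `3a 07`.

52 94

type (3b) val=2 bits=0x2 at bit 13: 0x4000
state (4b) val=9 bits=0x9 at bit 9: 0x5200
cnt (1b) val=0 bits=0x0 at bit 8: 0x5200
err (8b) val=148 bits=0x94 at bit 0: 0x5294
word = 0x5294 → big-endian bytes:
  [0]=0x52  [1]=0x94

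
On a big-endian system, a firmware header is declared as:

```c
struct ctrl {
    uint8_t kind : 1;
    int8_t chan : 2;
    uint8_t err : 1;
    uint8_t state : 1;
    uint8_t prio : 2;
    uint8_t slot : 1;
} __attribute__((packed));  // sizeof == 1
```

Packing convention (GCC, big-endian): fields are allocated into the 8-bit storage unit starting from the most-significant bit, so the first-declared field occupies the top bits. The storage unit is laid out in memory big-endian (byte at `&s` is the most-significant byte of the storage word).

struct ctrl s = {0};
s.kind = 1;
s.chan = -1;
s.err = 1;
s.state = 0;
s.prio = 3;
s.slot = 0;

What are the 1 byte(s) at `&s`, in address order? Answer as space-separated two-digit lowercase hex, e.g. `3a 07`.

f6

kind (1b) val=1 bits=0x1 at bit 7: 0x80
chan (2b) val=-1 bits=0x3 at bit 5: 0xe0
err (1b) val=1 bits=0x1 at bit 4: 0xf0
state (1b) val=0 bits=0x0 at bit 3: 0xf0
prio (2b) val=3 bits=0x3 at bit 1: 0xf6
slot (1b) val=0 bits=0x0 at bit 0: 0xf6
word = 0xf6 → big-endian bytes:
  [0]=0xf6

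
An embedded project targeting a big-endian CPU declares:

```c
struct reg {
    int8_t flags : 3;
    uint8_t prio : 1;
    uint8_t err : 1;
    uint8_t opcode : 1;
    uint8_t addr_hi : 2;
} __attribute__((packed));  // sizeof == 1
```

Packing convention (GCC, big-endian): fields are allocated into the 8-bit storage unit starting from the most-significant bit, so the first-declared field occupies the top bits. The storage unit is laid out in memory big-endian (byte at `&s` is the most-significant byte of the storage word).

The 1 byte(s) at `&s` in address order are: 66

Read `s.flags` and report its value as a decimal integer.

3

[0]=0x66 (big-endian) → word 0x66
flags [5+:3] = (word>>5) & 0x7 = 3  ←
prio [4+:1] = (word>>4) & 0x1 = 0
err [3+:1] = (word>>3) & 0x1 = 0
opcode [2+:1] = (word>>2) & 0x1 = 1
addr_hi [0+:2] = (word>>0) & 0x3 = 2
flags signed 3b, MSB=0: value = 3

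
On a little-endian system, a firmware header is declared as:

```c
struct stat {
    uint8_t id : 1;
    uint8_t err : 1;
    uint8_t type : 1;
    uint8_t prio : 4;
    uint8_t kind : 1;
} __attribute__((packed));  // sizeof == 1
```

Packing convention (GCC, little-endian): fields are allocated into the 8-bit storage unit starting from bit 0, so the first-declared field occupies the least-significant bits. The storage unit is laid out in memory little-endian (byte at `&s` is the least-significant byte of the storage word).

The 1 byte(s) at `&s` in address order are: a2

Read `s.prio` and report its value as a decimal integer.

4

[0]=0xa2 (little-endian) → word 0xa2
id:1 @ bit 0 → (0xa2>>0)&0x1 = 0x0
err:1 @ bit 1 → (0xa2>>1)&0x1 = 0x1
type:1 @ bit 2 → (0xa2>>2)&0x1 = 0x0
prio:4 @ bit 3 → (0xa2>>3)&0xf = 0x4  ←
kind:1 @ bit 7 → (0xa2>>7)&0x1 = 0x1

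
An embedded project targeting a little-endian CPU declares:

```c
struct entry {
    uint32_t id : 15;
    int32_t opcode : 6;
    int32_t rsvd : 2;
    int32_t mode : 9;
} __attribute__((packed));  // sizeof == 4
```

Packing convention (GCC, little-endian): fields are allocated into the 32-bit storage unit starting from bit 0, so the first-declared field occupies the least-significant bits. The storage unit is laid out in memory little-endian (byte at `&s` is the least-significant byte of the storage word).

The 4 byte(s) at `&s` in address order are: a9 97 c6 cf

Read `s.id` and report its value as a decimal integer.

6057

[0]=0xa9 [1]=0x97 [2]=0xc6 [3]=0xcf (little-endian) → word 0xcfc697a9
id [0+:15] = (word>>0) & 0x7fff = 6057  ←
opcode [15+:6] = (word>>15) & 0x3f = 13
rsvd [21+:2] = (word>>21) & 0x3 = 2
mode [23+:9] = (word>>23) & 0x1ff = 415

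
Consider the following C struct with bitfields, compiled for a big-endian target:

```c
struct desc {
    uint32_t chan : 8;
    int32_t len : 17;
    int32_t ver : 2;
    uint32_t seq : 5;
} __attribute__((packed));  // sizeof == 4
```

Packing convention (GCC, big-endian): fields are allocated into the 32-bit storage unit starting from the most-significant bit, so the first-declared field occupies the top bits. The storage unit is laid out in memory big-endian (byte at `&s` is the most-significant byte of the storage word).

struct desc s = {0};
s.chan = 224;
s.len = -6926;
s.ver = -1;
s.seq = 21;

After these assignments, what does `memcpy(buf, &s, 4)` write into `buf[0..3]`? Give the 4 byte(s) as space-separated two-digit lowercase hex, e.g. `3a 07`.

chan (8b) val=224 bits=0xe0 at bit 24: 0xe0000000
len (17b) val=-6926 bits=0x1e4f2 at bit 7: 0xe0f27900
ver (2b) val=-1 bits=0x3 at bit 5: 0xe0f27960
seq (5b) val=21 bits=0x15 at bit 0: 0xe0f27975
word = 0xe0f27975 → big-endian bytes:
  [0]=0xe0  [1]=0xf2  [2]=0x79  [3]=0x75

e0 f2 79 75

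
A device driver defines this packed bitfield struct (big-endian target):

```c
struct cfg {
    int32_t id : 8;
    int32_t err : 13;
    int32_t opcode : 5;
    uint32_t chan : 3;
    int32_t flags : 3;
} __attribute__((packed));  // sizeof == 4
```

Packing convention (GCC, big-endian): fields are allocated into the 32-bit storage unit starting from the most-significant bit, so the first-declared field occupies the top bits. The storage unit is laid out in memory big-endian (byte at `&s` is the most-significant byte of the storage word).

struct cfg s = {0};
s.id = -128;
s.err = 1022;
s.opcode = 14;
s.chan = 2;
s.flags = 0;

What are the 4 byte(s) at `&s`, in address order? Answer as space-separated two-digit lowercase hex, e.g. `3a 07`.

id (8b) val=-128 bits=0x80 at bit 24: 0x80000000
err (13b) val=1022 bits=0x3fe at bit 11: 0x801ff000
opcode (5b) val=14 bits=0xe at bit 6: 0x801ff380
chan (3b) val=2 bits=0x2 at bit 3: 0x801ff390
flags (3b) val=0 bits=0x0 at bit 0: 0x801ff390
word = 0x801ff390 → big-endian bytes:
  [0]=0x80  [1]=0x1f  [2]=0xf3  [3]=0x90

80 1f f3 90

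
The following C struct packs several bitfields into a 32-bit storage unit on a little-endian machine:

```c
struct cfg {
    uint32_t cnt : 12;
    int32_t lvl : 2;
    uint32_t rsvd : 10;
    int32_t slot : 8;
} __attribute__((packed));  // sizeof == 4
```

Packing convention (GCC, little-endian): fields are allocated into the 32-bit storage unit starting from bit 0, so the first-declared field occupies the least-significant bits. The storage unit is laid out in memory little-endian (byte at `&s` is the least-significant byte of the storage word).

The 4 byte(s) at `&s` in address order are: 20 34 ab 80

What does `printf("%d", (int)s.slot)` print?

-128

[0]=0x20 [1]=0x34 [2]=0xab [3]=0x80 (little-endian) → word 0x80ab3420
cnt [0+:12] = (word>>0) & 0xfff = 1056
lvl [12+:2] = (word>>12) & 0x3 = 3
rsvd [14+:10] = (word>>14) & 0x3ff = 684
slot [24+:8] = (word>>24) & 0xff = 128  ←
slot signed 8b, MSB=1: 128 - 256 = -128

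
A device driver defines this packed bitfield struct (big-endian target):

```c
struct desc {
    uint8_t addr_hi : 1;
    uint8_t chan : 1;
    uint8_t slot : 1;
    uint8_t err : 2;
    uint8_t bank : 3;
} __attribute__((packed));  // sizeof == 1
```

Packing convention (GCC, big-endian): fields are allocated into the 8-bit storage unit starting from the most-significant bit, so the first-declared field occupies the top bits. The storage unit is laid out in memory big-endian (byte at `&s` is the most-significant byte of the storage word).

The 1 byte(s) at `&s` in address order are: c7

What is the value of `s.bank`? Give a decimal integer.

[0]=0xc7 (big-endian) → word 0xc7
addr_hi:1 @ bit 7 → (0xc7>>7)&0x1 = 0x1
chan:1 @ bit 6 → (0xc7>>6)&0x1 = 0x1
slot:1 @ bit 5 → (0xc7>>5)&0x1 = 0x0
err:2 @ bit 3 → (0xc7>>3)&0x3 = 0x0
bank:3 @ bit 0 → (0xc7>>0)&0x7 = 0x7  ←

7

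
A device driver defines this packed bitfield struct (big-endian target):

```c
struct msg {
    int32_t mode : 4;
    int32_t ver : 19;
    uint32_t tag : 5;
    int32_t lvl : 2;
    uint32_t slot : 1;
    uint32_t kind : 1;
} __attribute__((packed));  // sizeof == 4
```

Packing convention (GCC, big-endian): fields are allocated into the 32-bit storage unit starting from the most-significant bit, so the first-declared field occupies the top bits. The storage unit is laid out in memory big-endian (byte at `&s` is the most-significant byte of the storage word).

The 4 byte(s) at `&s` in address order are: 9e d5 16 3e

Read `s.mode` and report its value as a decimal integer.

[0]=0x9e [1]=0xd5 [2]=0x16 [3]=0x3e (big-endian) → word 0x9ed5163e
mode:4 @ bit 28 → (0x9ed5163e>>28)&0xf = 0x9  ←
ver:19 @ bit 9 → (0x9ed5163e>>9)&0x7ffff = 0x76a8b
tag:5 @ bit 4 → (0x9ed5163e>>4)&0x1f = 0x3
lvl:2 @ bit 2 → (0x9ed5163e>>2)&0x3 = 0x3
slot:1 @ bit 1 → (0x9ed5163e>>1)&0x1 = 0x1
kind:1 @ bit 0 → (0x9ed5163e>>0)&0x1 = 0x0
mode signed 4b, MSB=1: 9 - 16 = -7

-7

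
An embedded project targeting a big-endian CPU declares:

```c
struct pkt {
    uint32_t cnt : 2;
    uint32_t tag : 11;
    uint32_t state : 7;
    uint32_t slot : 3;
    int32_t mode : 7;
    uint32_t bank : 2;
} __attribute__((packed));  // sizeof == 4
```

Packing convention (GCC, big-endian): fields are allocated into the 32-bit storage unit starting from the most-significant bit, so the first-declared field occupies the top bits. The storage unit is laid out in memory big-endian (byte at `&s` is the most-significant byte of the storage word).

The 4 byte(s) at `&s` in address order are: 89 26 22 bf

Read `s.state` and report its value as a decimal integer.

[0]=0x89 [1]=0x26 [2]=0x22 [3]=0xbf (big-endian) → word 0x892622bf
cnt:2 @ bit 30 → (0x892622bf>>30)&0x3 = 0x2
tag:11 @ bit 19 → (0x892622bf>>19)&0x7ff = 0x124
state:7 @ bit 12 → (0x892622bf>>12)&0x7f = 0x62  ←
slot:3 @ bit 9 → (0x892622bf>>9)&0x7 = 0x1
mode:7 @ bit 2 → (0x892622bf>>2)&0x7f = 0x2f
bank:2 @ bit 0 → (0x892622bf>>0)&0x3 = 0x3

98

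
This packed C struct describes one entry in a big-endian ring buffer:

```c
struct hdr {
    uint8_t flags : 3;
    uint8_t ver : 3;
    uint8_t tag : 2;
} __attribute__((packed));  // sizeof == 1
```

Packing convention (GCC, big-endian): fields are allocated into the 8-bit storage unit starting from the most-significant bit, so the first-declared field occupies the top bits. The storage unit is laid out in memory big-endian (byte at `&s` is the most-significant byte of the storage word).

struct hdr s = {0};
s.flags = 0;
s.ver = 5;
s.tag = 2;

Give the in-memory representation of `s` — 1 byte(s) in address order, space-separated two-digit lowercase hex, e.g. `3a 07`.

16

flags (3b) val=0 bits=0x0 at bit 5: 0x00
ver (3b) val=5 bits=0x5 at bit 2: 0x14
tag (2b) val=2 bits=0x2 at bit 0: 0x16
word = 0x16 → big-endian bytes:
  [0]=0x16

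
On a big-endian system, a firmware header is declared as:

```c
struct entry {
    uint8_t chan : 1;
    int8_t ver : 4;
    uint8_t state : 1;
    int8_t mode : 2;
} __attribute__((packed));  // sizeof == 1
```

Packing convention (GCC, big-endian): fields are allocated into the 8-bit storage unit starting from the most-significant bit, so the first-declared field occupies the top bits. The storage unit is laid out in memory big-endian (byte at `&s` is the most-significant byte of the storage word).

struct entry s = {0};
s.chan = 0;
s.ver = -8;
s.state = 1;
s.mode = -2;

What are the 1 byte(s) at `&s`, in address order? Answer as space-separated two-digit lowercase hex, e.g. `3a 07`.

46

[7+:1] chan=0 & 0x1 = 0x0; word=0x00
[3+:4] ver=-8 & 0xf = 0x8; word=0x40
[2+:1] state=1 & 0x1 = 0x1; word=0x44
[0+:2] mode=-2 & 0x3 = 0x2; word=0x46
word = 0x46 → big-endian bytes:
  [0]=0x46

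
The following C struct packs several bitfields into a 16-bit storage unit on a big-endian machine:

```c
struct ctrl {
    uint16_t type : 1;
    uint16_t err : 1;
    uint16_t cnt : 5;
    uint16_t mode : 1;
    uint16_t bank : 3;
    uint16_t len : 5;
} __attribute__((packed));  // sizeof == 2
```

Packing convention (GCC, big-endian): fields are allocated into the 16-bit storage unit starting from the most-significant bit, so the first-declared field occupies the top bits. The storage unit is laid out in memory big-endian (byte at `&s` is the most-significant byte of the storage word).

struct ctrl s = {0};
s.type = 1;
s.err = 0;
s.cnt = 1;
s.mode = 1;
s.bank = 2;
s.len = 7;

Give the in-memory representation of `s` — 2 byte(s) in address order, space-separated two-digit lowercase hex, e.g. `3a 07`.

type:1 = 1 → 0x1 << 15 → word 0x8000
err:1 = 0 → 0x0 << 14 → word 0x8000
cnt:5 = 1 → 0x1 << 9 → word 0x8200
mode:1 = 1 → 0x1 << 8 → word 0x8300
bank:3 = 2 → 0x2 << 5 → word 0x8340
len:5 = 7 → 0x7 << 0 → word 0x8347
word = 0x8347 → big-endian bytes:
  [0]=0x83  [1]=0x47

83 47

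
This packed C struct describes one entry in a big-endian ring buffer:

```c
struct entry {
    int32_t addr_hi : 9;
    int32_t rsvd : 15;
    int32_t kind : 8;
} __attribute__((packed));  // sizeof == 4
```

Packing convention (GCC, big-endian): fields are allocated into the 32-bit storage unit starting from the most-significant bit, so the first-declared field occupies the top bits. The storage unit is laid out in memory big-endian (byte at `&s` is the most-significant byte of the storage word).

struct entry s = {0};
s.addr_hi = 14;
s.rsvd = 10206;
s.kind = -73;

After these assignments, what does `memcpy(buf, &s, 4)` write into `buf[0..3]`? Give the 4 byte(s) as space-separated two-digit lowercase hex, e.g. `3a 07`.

07 27 de b7

addr_hi:9 = 14 → 0xe << 23 → word 0x07000000
rsvd:15 = 10206 → 0x27de << 8 → word 0x0727de00
kind:8 = -73 → 0xb7 << 0 → word 0x0727deb7
word = 0x0727deb7 → big-endian bytes:
  [0]=0x07  [1]=0x27  [2]=0xde  [3]=0xb7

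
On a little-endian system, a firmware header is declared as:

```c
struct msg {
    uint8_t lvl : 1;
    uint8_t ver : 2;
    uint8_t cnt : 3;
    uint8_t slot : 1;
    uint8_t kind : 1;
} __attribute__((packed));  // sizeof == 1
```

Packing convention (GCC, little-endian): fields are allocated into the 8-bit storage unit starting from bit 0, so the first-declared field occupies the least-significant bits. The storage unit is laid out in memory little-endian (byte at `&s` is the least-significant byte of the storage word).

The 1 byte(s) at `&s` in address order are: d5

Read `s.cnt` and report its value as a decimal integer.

2

[0]=0xd5 (little-endian) → word 0xd5
lvl:1 @ bit 0 → (0xd5>>0)&0x1 = 0x1
ver:2 @ bit 1 → (0xd5>>1)&0x3 = 0x2
cnt:3 @ bit 3 → (0xd5>>3)&0x7 = 0x2  ←
slot:1 @ bit 6 → (0xd5>>6)&0x1 = 0x1
kind:1 @ bit 7 → (0xd5>>7)&0x1 = 0x1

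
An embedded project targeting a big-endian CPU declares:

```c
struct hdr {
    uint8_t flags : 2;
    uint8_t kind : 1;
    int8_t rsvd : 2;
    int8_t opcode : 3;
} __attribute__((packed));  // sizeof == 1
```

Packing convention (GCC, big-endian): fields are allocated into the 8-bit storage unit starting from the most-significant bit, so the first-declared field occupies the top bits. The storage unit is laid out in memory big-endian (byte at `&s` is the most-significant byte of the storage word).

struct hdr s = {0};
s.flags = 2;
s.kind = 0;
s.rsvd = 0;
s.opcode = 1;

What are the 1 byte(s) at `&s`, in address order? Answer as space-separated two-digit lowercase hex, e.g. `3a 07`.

[6+:2] flags=2 & 0x3 = 0x2; word=0x80
[5+:1] kind=0 & 0x1 = 0x0; word=0x80
[3+:2] rsvd=0 & 0x3 = 0x0; word=0x80
[0+:3] opcode=1 & 0x7 = 0x1; word=0x81
word = 0x81 → big-endian bytes:
  [0]=0x81

81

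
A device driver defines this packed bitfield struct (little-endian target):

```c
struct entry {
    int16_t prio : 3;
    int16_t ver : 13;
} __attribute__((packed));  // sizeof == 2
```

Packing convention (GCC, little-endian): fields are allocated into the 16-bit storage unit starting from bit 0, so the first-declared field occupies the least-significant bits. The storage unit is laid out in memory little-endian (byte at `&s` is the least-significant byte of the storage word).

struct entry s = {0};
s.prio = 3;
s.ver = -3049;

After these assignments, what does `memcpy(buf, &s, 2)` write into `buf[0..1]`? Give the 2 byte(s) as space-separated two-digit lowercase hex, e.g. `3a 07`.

prio (3b) val=3 bits=0x3 at bit 0: 0x0003
ver (13b) val=-3049 bits=0x1417 at bit 3: 0xa0bb
word = 0xa0bb → little-endian bytes:
  [0]=0xbb  [1]=0xa0

bb a0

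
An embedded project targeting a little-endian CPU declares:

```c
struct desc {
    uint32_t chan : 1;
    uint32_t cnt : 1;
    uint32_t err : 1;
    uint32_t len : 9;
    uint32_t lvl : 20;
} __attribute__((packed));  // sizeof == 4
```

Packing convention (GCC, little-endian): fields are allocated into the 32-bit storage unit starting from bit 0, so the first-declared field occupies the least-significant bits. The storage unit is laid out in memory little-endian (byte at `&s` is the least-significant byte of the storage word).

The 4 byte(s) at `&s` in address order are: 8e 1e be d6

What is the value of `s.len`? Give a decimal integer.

[0]=0x8e [1]=0x1e [2]=0xbe [3]=0xd6 (little-endian) → word 0xd6be1e8e
chan:1 @ bit 0 → (0xd6be1e8e>>0)&0x1 = 0x0
cnt:1 @ bit 1 → (0xd6be1e8e>>1)&0x1 = 0x1
err:1 @ bit 2 → (0xd6be1e8e>>2)&0x1 = 0x1
len:9 @ bit 3 → (0xd6be1e8e>>3)&0x1ff = 0x1d1  ←
lvl:20 @ bit 12 → (0xd6be1e8e>>12)&0xfffff = 0xd6be1

465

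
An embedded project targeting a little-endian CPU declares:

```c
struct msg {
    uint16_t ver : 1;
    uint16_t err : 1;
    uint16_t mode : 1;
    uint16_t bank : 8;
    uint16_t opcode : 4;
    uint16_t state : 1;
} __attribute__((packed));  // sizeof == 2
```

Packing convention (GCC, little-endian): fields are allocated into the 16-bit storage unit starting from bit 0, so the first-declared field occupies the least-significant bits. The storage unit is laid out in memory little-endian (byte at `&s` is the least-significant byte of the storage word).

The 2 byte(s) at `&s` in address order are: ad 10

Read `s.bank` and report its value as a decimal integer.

21

[0]=0xad [1]=0x10 (little-endian) → word 0x10ad
ver [0+:1] = (word>>0) & 0x1 = 1
err [1+:1] = (word>>1) & 0x1 = 0
mode [2+:1] = (word>>2) & 0x1 = 1
bank [3+:8] = (word>>3) & 0xff = 21  ←
opcode [11+:4] = (word>>11) & 0xf = 2
state [15+:1] = (word>>15) & 0x1 = 0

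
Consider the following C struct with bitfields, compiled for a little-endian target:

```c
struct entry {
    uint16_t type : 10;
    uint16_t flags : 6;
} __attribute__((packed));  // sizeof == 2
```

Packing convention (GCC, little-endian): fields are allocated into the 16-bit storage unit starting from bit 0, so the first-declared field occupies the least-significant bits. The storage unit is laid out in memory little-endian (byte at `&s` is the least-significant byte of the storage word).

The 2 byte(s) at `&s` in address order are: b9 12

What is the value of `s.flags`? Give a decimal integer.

4

[0]=0xb9 [1]=0x12 (little-endian) → word 0x12b9
type:10 @ bit 0 → (0x12b9>>0)&0x3ff = 0x2b9
flags:6 @ bit 10 → (0x12b9>>10)&0x3f = 0x4  ←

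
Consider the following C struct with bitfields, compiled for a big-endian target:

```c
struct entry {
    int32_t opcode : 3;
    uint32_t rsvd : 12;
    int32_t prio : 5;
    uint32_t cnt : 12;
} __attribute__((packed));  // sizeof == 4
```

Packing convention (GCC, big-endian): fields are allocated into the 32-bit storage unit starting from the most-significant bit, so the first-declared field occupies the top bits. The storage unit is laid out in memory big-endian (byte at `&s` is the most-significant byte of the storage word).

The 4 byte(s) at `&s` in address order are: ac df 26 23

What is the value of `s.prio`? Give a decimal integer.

[0]=0xac [1]=0xdf [2]=0x26 [3]=0x23 (big-endian) → word 0xacdf2623
opcode:3 @ bit 29 → (0xacdf2623>>29)&0x7 = 0x5
rsvd:12 @ bit 17 → (0xacdf2623>>17)&0xfff = 0x66f
prio:5 @ bit 12 → (0xacdf2623>>12)&0x1f = 0x12  ←
cnt:12 @ bit 0 → (0xacdf2623>>0)&0xfff = 0x623
prio signed 5b, MSB=1: 18 - 32 = -14

-14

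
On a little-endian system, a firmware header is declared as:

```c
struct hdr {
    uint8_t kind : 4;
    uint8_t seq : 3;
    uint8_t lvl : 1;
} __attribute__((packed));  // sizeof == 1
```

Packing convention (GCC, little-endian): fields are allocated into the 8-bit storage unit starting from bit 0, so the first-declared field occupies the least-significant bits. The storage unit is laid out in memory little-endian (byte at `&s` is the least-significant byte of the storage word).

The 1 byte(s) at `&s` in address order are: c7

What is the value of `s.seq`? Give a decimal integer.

[0]=0xc7 (little-endian) → word 0xc7
kind:4 @ bit 0 → (0xc7>>0)&0xf = 0x7
seq:3 @ bit 4 → (0xc7>>4)&0x7 = 0x4  ←
lvl:1 @ bit 7 → (0xc7>>7)&0x1 = 0x1

4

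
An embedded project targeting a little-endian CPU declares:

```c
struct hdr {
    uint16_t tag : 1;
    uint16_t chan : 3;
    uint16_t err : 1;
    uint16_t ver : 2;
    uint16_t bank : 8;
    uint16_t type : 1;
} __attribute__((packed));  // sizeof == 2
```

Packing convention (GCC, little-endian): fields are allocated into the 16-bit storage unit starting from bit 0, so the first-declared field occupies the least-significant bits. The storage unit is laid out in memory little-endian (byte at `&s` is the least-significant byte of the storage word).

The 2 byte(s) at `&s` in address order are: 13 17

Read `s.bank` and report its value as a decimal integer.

[0]=0x13 [1]=0x17 (little-endian) → word 0x1713
tag:1 @ bit 0 → (0x1713>>0)&0x1 = 0x1
chan:3 @ bit 1 → (0x1713>>1)&0x7 = 0x1
err:1 @ bit 4 → (0x1713>>4)&0x1 = 0x1
ver:2 @ bit 5 → (0x1713>>5)&0x3 = 0x0
bank:8 @ bit 7 → (0x1713>>7)&0xff = 0x2e  ←
type:1 @ bit 15 → (0x1713>>15)&0x1 = 0x0

46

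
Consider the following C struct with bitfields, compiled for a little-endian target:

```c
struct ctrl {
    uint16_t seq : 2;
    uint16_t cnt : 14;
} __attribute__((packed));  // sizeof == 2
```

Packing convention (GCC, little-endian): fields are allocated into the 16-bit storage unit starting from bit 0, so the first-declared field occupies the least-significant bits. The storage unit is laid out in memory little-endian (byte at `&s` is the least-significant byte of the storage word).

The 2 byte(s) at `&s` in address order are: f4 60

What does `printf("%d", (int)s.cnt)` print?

6205

[0]=0xf4 [1]=0x60 (little-endian) → word 0x60f4
seq:2 @ bit 0 → (0x60f4>>0)&0x3 = 0x0
cnt:14 @ bit 2 → (0x60f4>>2)&0x3fff = 0x183d  ←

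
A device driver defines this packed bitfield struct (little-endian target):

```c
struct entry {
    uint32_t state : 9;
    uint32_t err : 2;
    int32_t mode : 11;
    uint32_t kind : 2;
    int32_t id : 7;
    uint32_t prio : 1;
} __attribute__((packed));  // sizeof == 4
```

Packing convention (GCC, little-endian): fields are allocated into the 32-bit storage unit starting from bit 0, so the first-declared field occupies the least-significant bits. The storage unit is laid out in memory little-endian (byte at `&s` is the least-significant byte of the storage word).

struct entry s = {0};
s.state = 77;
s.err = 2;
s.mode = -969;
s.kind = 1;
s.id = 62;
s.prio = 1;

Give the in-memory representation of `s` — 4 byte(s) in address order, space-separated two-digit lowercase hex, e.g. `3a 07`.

[0+:9] state=77 & 0x1ff = 0x4d; word=0x0000004d
[9+:2] err=2 & 0x3 = 0x2; word=0x0000044d
[11+:11] mode=-969 & 0x7ff = 0x437; word=0x0021bc4d
[22+:2] kind=1 & 0x3 = 0x1; word=0x0061bc4d
[24+:7] id=62 & 0x7f = 0x3e; word=0x3e61bc4d
[31+:1] prio=1 & 0x1 = 0x1; word=0xbe61bc4d
word = 0xbe61bc4d → little-endian bytes:
  [0]=0x4d  [1]=0xbc  [2]=0x61  [3]=0xbe

4d bc 61 be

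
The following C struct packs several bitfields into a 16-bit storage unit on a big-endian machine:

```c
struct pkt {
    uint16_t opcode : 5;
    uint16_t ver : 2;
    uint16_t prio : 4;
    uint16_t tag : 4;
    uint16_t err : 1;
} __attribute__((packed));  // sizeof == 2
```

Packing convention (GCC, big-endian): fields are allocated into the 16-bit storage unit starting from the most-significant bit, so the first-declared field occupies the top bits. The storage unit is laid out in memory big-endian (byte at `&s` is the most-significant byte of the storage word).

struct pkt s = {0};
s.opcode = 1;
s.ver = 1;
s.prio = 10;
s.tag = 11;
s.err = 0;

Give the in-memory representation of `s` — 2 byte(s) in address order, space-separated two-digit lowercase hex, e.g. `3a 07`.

0b 56

[11+:5] opcode=1 & 0x1f = 0x1; word=0x0800
[9+:2] ver=1 & 0x3 = 0x1; word=0x0a00
[5+:4] prio=10 & 0xf = 0xa; word=0x0b40
[1+:4] tag=11 & 0xf = 0xb; word=0x0b56
[0+:1] err=0 & 0x1 = 0x0; word=0x0b56
word = 0x0b56 → big-endian bytes:
  [0]=0x0b  [1]=0x56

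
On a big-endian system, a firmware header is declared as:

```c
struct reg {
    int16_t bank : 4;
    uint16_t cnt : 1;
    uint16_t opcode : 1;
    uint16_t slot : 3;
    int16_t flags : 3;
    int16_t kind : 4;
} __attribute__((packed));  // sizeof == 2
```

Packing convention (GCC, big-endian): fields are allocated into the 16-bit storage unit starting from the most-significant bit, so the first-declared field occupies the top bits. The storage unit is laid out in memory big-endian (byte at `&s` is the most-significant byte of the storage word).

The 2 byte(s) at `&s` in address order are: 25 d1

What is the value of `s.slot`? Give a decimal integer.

[0]=0x25 [1]=0xd1 (big-endian) → word 0x25d1
bank [12+:4] = (word>>12) & 0xf = 2
cnt [11+:1] = (word>>11) & 0x1 = 0
opcode [10+:1] = (word>>10) & 0x1 = 1
slot [7+:3] = (word>>7) & 0x7 = 3  ←
flags [4+:3] = (word>>4) & 0x7 = 5
kind [0+:4] = (word>>0) & 0xf = 1

3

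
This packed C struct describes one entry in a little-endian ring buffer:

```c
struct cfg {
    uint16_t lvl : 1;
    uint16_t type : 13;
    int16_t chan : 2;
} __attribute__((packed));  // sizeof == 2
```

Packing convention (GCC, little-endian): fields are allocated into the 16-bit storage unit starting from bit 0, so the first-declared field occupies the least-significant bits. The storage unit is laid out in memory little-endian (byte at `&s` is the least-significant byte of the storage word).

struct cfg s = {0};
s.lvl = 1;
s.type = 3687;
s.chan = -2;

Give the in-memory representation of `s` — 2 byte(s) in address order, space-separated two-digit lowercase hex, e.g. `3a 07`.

cf 9c

[0+:1] lvl=1 & 0x1 = 0x1; word=0x0001
[1+:13] type=3687 & 0x1fff = 0xe67; word=0x1ccf
[14+:2] chan=-2 & 0x3 = 0x2; word=0x9ccf
word = 0x9ccf → little-endian bytes:
  [0]=0xcf  [1]=0x9c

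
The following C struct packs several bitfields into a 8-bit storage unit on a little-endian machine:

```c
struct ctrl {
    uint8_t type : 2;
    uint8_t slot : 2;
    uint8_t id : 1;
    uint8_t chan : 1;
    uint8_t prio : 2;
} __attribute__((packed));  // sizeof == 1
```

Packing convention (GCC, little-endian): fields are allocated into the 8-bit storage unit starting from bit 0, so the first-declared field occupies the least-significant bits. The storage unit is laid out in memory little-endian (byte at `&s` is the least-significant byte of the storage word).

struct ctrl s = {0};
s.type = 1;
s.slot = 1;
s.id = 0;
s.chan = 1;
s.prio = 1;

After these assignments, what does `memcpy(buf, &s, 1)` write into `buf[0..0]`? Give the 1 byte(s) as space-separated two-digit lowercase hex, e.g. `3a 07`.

65

type (2b) val=1 bits=0x1 at bit 0: 0x01
slot (2b) val=1 bits=0x1 at bit 2: 0x05
id (1b) val=0 bits=0x0 at bit 4: 0x05
chan (1b) val=1 bits=0x1 at bit 5: 0x25
prio (2b) val=1 bits=0x1 at bit 6: 0x65
word = 0x65 → little-endian bytes:
  [0]=0x65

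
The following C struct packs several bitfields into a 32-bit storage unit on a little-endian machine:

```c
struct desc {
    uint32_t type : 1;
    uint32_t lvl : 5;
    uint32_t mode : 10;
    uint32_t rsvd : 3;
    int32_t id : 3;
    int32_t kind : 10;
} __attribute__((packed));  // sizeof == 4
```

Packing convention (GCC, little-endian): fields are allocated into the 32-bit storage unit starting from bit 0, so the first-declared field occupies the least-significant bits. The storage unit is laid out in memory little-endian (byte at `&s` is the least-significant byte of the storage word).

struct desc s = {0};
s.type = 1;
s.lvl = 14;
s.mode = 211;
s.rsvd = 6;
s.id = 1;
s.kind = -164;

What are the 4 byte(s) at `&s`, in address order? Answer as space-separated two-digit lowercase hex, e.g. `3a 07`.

dd 34 0e d7

type (1b) val=1 bits=0x1 at bit 0: 0x00000001
lvl (5b) val=14 bits=0xe at bit 1: 0x0000001d
mode (10b) val=211 bits=0xd3 at bit 6: 0x000034dd
rsvd (3b) val=6 bits=0x6 at bit 16: 0x000634dd
id (3b) val=1 bits=0x1 at bit 19: 0x000e34dd
kind (10b) val=-164 bits=0x35c at bit 22: 0xd70e34dd
word = 0xd70e34dd → little-endian bytes:
  [0]=0xdd  [1]=0x34  [2]=0x0e  [3]=0xd7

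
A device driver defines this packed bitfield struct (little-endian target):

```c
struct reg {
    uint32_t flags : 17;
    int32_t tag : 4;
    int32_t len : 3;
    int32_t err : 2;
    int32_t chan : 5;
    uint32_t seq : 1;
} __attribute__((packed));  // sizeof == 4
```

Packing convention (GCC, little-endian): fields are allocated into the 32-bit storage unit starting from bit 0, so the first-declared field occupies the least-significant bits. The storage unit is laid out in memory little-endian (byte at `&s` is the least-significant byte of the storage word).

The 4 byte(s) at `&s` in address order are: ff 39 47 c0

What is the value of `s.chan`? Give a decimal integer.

[0]=0xff [1]=0x39 [2]=0x47 [3]=0xc0 (little-endian) → word 0xc04739ff
flags [0+:17] = (word>>0) & 0x1ffff = 80383
tag [17+:4] = (word>>17) & 0xf = 3
len [21+:3] = (word>>21) & 0x7 = 2
err [24+:2] = (word>>24) & 0x3 = 0
chan [26+:5] = (word>>26) & 0x1f = 16  ←
seq [31+:1] = (word>>31) & 0x1 = 1
chan signed 5b, MSB=1: 16 - 32 = -16

-16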